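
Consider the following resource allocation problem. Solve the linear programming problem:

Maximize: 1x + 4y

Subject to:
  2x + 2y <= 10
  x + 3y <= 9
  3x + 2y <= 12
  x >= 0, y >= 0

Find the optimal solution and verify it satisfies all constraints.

Feasible vertices: (0, 0), (0, 3), (18/7, 15/7), (4, 0)
Objective 1x + 4y at each vertex:
  (0, 0): 0
  (0, 3): 12
  (18/7, 15/7): 78/7
  (4, 0): 4
Maximum is 12 at (0, 3).
Verify constraints at (x, y) = (0, 3):
  2*0 + 2*3 = 6 <= 10
  1*0 + 3*3 = 9 <= 9 (active)
  3*0 + 2*3 = 6 <= 12
  x = 0 >= 0, y = 3 >= 0. All constraints satisfied.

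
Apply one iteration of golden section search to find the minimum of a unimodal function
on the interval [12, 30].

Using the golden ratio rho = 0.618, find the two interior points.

Golden section search on [12, 30].
Golden ratio rho = 0.618 (approx).
Interior points:
  x_1 = 12 + (1-0.618)*18 = 18.8760
  x_2 = 12 + 0.618*18 = 23.1240
Compare f(x_1) and f(x_2) to determine which subinterval to keep.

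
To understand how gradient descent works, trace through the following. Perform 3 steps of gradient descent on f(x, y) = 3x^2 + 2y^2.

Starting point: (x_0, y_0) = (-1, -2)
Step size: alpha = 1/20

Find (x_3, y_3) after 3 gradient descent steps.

f(x,y) = 3x^2 + 2y^2
grad_x = 6x + 0y, grad_y = 4y + 0x
Step 1: grad = (-6, -8), (-7/10, -8/5)
Step 2: grad = (-21/5, -32/5), (-49/100, -32/25)
Step 3: grad = (-147/50, -128/25), (-343/1000, -128/125)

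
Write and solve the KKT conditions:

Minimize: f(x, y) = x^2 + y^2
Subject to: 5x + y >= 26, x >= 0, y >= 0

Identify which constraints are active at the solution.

KKT conditions for min x^2 + y^2 s.t. 5x + 1y >= 26, x >= 0, y >= 0:
Stationarity: 2x = mu*5 + mu_x, 2y = mu*1 + mu_y, with mu, mu_x, mu_y >= 0
Complementary slackness: mu*(5x + y - 26) = 0, mu_x*x = 0, mu_y*y = 0
(0, 0) is infeasible (5*0 + 1*0 < 26), so if mu = 0 stationarity would force x = mu_x/2 >= 0, y = mu_y/2 >= 0 with mu_x*x = mu_y*y = 0, i.e. x = y = 0: contradiction. Hence mu > 0 and 5x + y = 26 is active.
Try x > 0, y > 0 (so mu_x = mu_y = 0): x = 5*mu/2, y = 1*mu/2
Substitute: 5*(5*mu/2) + 1*(1*mu/2) = 26
  mu*26/2 = 26 => mu = 2
x* = 5 > 0, y* = 1 > 0, consistent with mu_x = mu_y = 0.
f is convex and the constraints are linear, so this KKT point is the global minimum.
f* = 26
Active constraints: 5x + y >= 26 (holds with equality, mu = 2 > 0); x >= 0 and y >= 0 are inactive (mu_x = mu_y = 0).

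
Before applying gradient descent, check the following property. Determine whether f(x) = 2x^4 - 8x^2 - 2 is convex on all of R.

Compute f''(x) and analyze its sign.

f(x) = 2x^4 - 8x^2 - 2
f'(x) = 8x^3 + -16x
f''(x) = 24x^2 + -16
f''(0) = -16 < 0, so not convex near x = 0
Therefore, f is not globally convex on R.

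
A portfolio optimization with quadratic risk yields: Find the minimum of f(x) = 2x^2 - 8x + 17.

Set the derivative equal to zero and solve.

f(x) = 2x^2 - 8x + 17
f'(x) = 4x + (-8) = 0
x = 8/4 = 2
f(2) = 9
Since f''(x) = 4 > 0, this is a minimum.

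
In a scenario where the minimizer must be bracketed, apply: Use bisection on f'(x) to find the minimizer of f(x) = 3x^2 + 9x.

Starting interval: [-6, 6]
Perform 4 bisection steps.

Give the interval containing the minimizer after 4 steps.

Finding critical point of f(x) = 3x^2 + 9x using bisection on f'(x) = 6x + 9.
f'(x) = 0 when x = -3/2.
Starting interval: [-6, 6]
Step 1: mid = 0, f'(mid) = 9, new interval = [-6, 0]
Step 2: mid = -3, f'(mid) = -9, new interval = [-3, 0]
Step 3: mid = -3/2, f'(mid) = 0, new interval = [-3/2, -3/2]
Step 4: mid = -3/2, f'(mid) = 0, new interval = [-3/2, -3/2]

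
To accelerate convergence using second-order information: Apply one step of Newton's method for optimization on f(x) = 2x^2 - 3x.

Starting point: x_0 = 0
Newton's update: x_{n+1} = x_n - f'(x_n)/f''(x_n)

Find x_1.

f(x) = 2x^2 - 3x
f'(x) = 4x + (-3), f''(x) = 4
Newton step: x_1 = x_0 - f'(x_0)/f''(x_0)
f'(0) = -3
x_1 = 0 - -3/4 = 3/4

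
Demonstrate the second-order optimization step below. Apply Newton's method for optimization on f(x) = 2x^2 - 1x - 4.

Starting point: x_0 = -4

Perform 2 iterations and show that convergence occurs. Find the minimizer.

f(x) = 2x^2 - 1x - 4, f'(x) = 4x + (-1), f''(x) = 4
Step 1: f'(-4) = -17, x_1 = -4 - -17/4 = 1/4
Step 2: f'(1/4) = 0, x_2 = 1/4 (converged)
Newton's method converges in 1 step for quadratics.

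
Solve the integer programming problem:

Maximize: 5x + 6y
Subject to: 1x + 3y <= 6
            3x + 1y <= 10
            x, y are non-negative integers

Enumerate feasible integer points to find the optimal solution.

Constraint 1: 1x + 3y <= 6
Constraint 2: 3x + 1y <= 10
Feasible x range (need y >= 0): 0 <= x <= min(6/1, 10/3) => x in {0, ..., 3}.
Enumerate feasible integer points row by row (the coefficient of y is 6 > 0, so for each x the largest feasible y gives the best value):
  x = 0: y <= min((6 - 1*0)/3, (10 - 3*0)/1) => y in {0, ..., 2}; best 5*0 + 6*2 = 12
  x = 1: y <= min((6 - 1*1)/3, (10 - 3*1)/1) => y in {0, ..., 1}; best 5*1 + 6*1 = 11
  x = 2: y <= min((6 - 1*2)/3, (10 - 3*2)/1) => y in {0, ..., 1}; best 5*2 + 6*1 = 16
  x = 3: y <= min((6 - 1*3)/3, (10 - 3*3)/1) => y in {0, ..., 1}; best 5*3 + 6*1 = 21
The maximum 5x + 6y = 21 is achieved at x = 3, y = 1.
Check: 1*3 + 3*1 = 6 <= 6 and 3*3 + 1*1 = 10 <= 10.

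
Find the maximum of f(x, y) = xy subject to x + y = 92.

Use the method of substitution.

Substitute y = 92 - x into f(x,y) = xy:
g(x) = x(92 - x) = 92x - x^2
g'(x) = 92 - 2x = 0  =>  x = 46
y = 92 - 46 = 46
Maximum value = 46 * 46 = 2116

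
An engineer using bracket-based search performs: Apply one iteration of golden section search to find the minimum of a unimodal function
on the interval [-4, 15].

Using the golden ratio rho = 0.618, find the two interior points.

Golden section search on [-4, 15].
Golden ratio rho = 0.618 (approx).
Interior points:
  x_1 = -4 + (1-0.618)*19 = 3.2580
  x_2 = -4 + 0.618*19 = 7.7420
Compare f(x_1) and f(x_2) to determine which subinterval to keep.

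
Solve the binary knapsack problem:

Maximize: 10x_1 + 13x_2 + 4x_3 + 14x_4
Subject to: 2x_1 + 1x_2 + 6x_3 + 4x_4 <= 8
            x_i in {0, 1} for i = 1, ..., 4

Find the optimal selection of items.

Items: item 1 (v=10, w=2), item 2 (v=13, w=1), item 3 (v=4, w=6), item 4 (v=14, w=4)
Capacity: 8
Checking all 16 subsets (w = total weight, v = total value):
  {}: w = 0, v = 0
  {1}: w = 2, v = 10
  {2}: w = 1, v = 13
  {3}: w = 6, v = 4
  {4}: w = 4, v = 14
  {1, 2}: w = 3, v = 23
  {1, 3}: w = 8, v = 14
  {1, 4}: w = 6, v = 24
  {2, 3}: w = 7, v = 17
  {2, 4}: w = 5, v = 27
  {3, 4}: w = 10 > 8, infeasible
  {1, 2, 3}: w = 9 > 8, infeasible
  {1, 2, 4}: w = 7, v = 37
  {1, 3, 4}: w = 12 > 8, infeasible
  {2, 3, 4}: w = 11 > 8, infeasible
  {1, 2, 3, 4}: w = 13 > 8, infeasible
Best feasible subset: items [1, 2, 4]
Total weight: 7 <= 8, total value: 37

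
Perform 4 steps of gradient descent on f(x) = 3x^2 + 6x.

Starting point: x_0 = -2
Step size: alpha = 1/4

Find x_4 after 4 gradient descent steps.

f(x) = 3x^2 + 6x, f'(x) = 6x + (6)
Step 1: f'(-2) = -6, x_1 = -2 - 1/4 * -6 = -1/2
Step 2: f'(-1/2) = 3, x_2 = -1/2 - 1/4 * 3 = -5/4
Step 3: f'(-5/4) = -3/2, x_3 = -5/4 - 1/4 * -3/2 = -7/8
Step 4: f'(-7/8) = 3/4, x_4 = -7/8 - 1/4 * 3/4 = -17/16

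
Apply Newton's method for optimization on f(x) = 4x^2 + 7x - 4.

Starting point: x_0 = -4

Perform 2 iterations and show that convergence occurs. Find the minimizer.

f(x) = 4x^2 + 7x - 4, f'(x) = 8x + (7), f''(x) = 8
Step 1: f'(-4) = -25, x_1 = -4 - -25/8 = -7/8
Step 2: f'(-7/8) = 0, x_2 = -7/8 (converged)
Newton's method converges in 1 step for quadratics.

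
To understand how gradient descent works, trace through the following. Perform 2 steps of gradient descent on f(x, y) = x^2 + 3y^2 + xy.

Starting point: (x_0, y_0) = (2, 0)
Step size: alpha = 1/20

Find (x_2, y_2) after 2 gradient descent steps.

f(x,y) = x^2 + 3y^2 + xy
grad_x = 2x + 1y, grad_y = 6y + 1x
Step 1: grad = (4, 2), (9/5, -1/10)
Step 2: grad = (7/2, 6/5), (13/8, -4/25)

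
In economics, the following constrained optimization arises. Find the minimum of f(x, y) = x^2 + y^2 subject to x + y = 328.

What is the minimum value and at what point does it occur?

Substitute y = 328 - x into f(x,y) = x^2 + y^2:
g(x) = x^2 + (328 - x)^2 = 2x^2 - 656x + 107584
g'(x) = 4x - 656 = 0  =>  x = 164
y = 328 - 164 = 164
Minimum value = 164^2 + 164^2 = 53792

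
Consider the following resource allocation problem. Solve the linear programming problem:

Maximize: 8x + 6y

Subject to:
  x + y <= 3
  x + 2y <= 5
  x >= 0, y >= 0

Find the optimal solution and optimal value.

Feasible vertices: (0, 0), (0, 5/2), (1, 2), (3, 0)
Objective 8x + 6y at each:
  (0, 0): 0
  (0, 5/2): 15
  (1, 2): 20
  (3, 0): 24
Maximum is 24 at (3, 0).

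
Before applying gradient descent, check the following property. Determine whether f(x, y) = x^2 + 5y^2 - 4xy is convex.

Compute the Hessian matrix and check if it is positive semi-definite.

f(x,y) = x^2 + 5y^2 - 4xy
Hessian H = [[2, -4], [-4, 10]]
trace(H) = 12, det(H) = 4
Eigenvalues: (12 +/- sqrt(128)) / 2 = 11.66, 0.3431
Since both eigenvalues > 0, f is convex.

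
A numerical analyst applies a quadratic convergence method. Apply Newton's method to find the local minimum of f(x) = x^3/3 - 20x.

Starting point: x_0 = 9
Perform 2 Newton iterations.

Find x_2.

f(x) = x^3/3 - 20x
f'(x) = x^2 - 20, f''(x) = 2x
Newton update: x_{n+1} = x_n - (x_n^2 - 20)/(2*x_n)
Step 1: x_0 = 9, f'=61, f''=18, x_1 = 101/18
Step 2: x_1 = 101/18, f'=3721/324, f''=101/9, x_2 = 16681/3636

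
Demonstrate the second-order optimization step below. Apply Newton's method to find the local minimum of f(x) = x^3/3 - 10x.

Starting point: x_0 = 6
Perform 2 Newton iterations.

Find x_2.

f(x) = x^3/3 - 10x
f'(x) = x^2 - 10, f''(x) = 2x
Newton update: x_{n+1} = x_n - (x_n^2 - 10)/(2*x_n)
Step 1: x_0 = 6, f'=26, f''=12, x_1 = 23/6
Step 2: x_1 = 23/6, f'=169/36, f''=23/3, x_2 = 889/276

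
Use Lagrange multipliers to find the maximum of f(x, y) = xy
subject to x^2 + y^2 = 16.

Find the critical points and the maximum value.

Lagrange conditions: y = 2*lambda*x and x = 2*lambda*y
If x = 0 then y = 0, violating the constraint, so x, y != 0.
Dividing: y/x = x/y => x^2 = y^2 => y = x or y = -x
Constraint: 2x^2 = 16 => x^2 = 8 => x = +/-sqrt(8)
Critical points: (sqrt(8), sqrt(8)), (-sqrt(8), -sqrt(8)), (sqrt(8), -sqrt(8)), (-sqrt(8), sqrt(8))
  y = x:  xy = x^2 = 8  at (sqrt(8), sqrt(8)) and (-sqrt(8), -sqrt(8))
  y = -x: xy = -x^2 = -8 at (sqrt(8), -sqrt(8)) and (-sqrt(8), sqrt(8))
Maximum xy = 8 at (sqrt(8), sqrt(8)) and (-sqrt(8), -sqrt(8))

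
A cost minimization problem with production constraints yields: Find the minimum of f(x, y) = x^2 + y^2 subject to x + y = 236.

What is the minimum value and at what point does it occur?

Substitute y = 236 - x into f(x,y) = x^2 + y^2:
g(x) = x^2 + (236 - x)^2 = 2x^2 - 472x + 55696
g'(x) = 4x - 472 = 0  =>  x = 118
y = 236 - 118 = 118
Minimum value = 118^2 + 118^2 = 27848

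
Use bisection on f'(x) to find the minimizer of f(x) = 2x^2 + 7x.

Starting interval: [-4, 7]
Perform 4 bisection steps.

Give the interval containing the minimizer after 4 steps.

Finding critical point of f(x) = 2x^2 + 7x using bisection on f'(x) = 4x + 7.
f'(x) = 0 when x = -7/4.
Starting interval: [-4, 7]
Step 1: mid = 3/2, f'(mid) = 13, new interval = [-4, 3/2]
Step 2: mid = -5/4, f'(mid) = 2, new interval = [-4, -5/4]
Step 3: mid = -21/8, f'(mid) = -7/2, new interval = [-21/8, -5/4]
Step 4: mid = -31/16, f'(mid) = -3/4, new interval = [-31/16, -5/4]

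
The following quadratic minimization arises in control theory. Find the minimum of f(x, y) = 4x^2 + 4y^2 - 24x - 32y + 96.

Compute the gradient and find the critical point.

f(x,y) = 4x^2 + 4y^2 - 24x - 32y + 96
df/dx = 8x + (-24) = 0  =>  x = 3
df/dy = 8y + (-32) = 0  =>  y = 4
f(3, 4) = 4*(3)^2 + 4*(4)^2 + -24*(3) + -32*(4) + 96 = -4
Hessian is diagonal with entries 8, 8 > 0, so this is a minimum.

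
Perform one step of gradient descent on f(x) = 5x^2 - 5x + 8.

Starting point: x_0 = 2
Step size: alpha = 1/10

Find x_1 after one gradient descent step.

f(x) = 5x^2 - 5x + 8
f'(x) = 10x - 5
f'(2) = 10*2 + (-5) = 15
x_1 = x_0 - alpha * f'(x_0) = 2 - 1/10 * 15 = 1/2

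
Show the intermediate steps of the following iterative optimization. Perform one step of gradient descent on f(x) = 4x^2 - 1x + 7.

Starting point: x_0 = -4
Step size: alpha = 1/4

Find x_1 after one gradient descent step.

f(x) = 4x^2 - 1x + 7
f'(x) = 8x - 1
f'(-4) = 8*-4 + (-1) = -33
x_1 = x_0 - alpha * f'(x_0) = -4 - 1/4 * -33 = 17/4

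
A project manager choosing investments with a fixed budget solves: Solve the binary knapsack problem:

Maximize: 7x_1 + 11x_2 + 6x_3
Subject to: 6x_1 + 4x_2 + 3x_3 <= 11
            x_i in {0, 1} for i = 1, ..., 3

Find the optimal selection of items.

Items: item 1 (v=7, w=6), item 2 (v=11, w=4), item 3 (v=6, w=3)
Capacity: 11
Checking all 8 subsets (w = total weight, v = total value):
  {}: w = 0, v = 0
  {1}: w = 6, v = 7
  {2}: w = 4, v = 11
  {3}: w = 3, v = 6
  {1, 2}: w = 10, v = 18
  {1, 3}: w = 9, v = 13
  {2, 3}: w = 7, v = 17
  {1, 2, 3}: w = 13 > 11, infeasible
Best feasible subset: items [1, 2]
Total weight: 10 <= 11, total value: 18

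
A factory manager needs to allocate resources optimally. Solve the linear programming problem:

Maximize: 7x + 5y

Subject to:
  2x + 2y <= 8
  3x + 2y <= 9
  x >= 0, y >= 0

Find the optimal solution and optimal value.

Feasible vertices: (0, 0), (0, 4), (1, 3), (3, 0)
Objective 7x + 5y at each:
  (0, 0): 0
  (0, 4): 20
  (1, 3): 22
  (3, 0): 21
Maximum is 22 at (1, 3).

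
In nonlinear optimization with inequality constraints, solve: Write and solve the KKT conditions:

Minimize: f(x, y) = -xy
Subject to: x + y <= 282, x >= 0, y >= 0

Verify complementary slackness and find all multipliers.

Problem: min -xy s.t. x + y <= 282 (multiplier lambda), x >= 0 (mu_x), y >= 0 (mu_y)
KKT stationarity: -y + lambda - mu_x = 0, -x + lambda - mu_y = 0, with lambda, mu_x, mu_y >= 0
Complementary slackness: lambda*(x + y - 282) = 0, mu_x*x = 0, mu_y*y = 0
If lambda = 0: y = -mu_x <= 0 and x = -mu_y <= 0 force x = y = 0 with f = 0; but x = y = 141 is feasible with f = -19881 < 0, so this is not the minimum. Hence lambda > 0 and x + y = 282.
Try x > 0, y > 0 (so mu_x = mu_y = 0): y = lambda, x = lambda => x = y = lambda
x + y = 282 => 2*lambda = 282 => lambda = 141
x* = y* = 141 > 0, consistent with mu_x = mu_y = 0.
(Any feasible point with x = 0 or y = 0 has f = 0 > -19881, so the minimum is not on those boundaries.)
min(-xy) = -19881 (i.e. max xy = 19881)
Multipliers: lambda = 141, mu_x = 0, mu_y = 0
Complementary slackness: lambda*(x + y - 282) = 141*(141 + 141 - 282) = 0, mu_x*x = 0*141 = 0, mu_y*y = 0*141 = 0. Satisfied.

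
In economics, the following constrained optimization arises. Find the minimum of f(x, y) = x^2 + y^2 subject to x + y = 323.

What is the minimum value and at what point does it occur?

Substitute y = 323 - x into f(x,y) = x^2 + y^2:
g(x) = x^2 + (323 - x)^2 = 2x^2 - 646x + 104329
g'(x) = 4x - 646 = 0  =>  x = 323/2
y = 323 - 323/2 = 323/2
Minimum value = (323/2)^2 + (323/2)^2 = 104329/2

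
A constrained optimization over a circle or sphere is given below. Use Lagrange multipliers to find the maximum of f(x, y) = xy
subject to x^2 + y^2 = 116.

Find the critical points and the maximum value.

Lagrange conditions: y = 2*lambda*x and x = 2*lambda*y
If x = 0 then y = 0, violating the constraint, so x, y != 0.
Dividing: y/x = x/y => x^2 = y^2 => y = x or y = -x
Constraint: 2x^2 = 116 => x^2 = 58 => x = +/-sqrt(58)
Critical points: (sqrt(58), sqrt(58)), (-sqrt(58), -sqrt(58)), (sqrt(58), -sqrt(58)), (-sqrt(58), sqrt(58))
  y = x:  xy = x^2 = 58  at (sqrt(58), sqrt(58)) and (-sqrt(58), -sqrt(58))
  y = -x: xy = -x^2 = -58 at (sqrt(58), -sqrt(58)) and (-sqrt(58), sqrt(58))
Maximum xy = 58 at (sqrt(58), sqrt(58)) and (-sqrt(58), -sqrt(58))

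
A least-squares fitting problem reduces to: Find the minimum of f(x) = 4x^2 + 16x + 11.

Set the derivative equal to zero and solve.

f(x) = 4x^2 + 16x + 11
f'(x) = 8x + (16) = 0
x = -16/8 = -2
f(-2) = -5
Since f''(x) = 8 > 0, this is a minimum.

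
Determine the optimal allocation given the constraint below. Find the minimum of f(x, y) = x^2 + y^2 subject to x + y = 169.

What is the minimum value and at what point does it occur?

Substitute y = 169 - x into f(x,y) = x^2 + y^2:
g(x) = x^2 + (169 - x)^2 = 2x^2 - 338x + 28561
g'(x) = 4x - 338 = 0  =>  x = 169/2
y = 169 - 169/2 = 169/2
Minimum value = (169/2)^2 + (169/2)^2 = 28561/2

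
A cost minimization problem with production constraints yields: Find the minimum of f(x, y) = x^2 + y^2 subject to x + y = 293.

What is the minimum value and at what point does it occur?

Substitute y = 293 - x into f(x,y) = x^2 + y^2:
g(x) = x^2 + (293 - x)^2 = 2x^2 - 586x + 85849
g'(x) = 4x - 586 = 0  =>  x = 293/2
y = 293 - 293/2 = 293/2
Minimum value = (293/2)^2 + (293/2)^2 = 85849/2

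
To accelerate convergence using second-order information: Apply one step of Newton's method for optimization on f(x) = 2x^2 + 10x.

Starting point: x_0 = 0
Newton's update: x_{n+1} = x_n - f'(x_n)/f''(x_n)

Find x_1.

f(x) = 2x^2 + 10x
f'(x) = 4x + (10), f''(x) = 4
Newton step: x_1 = x_0 - f'(x_0)/f''(x_0)
f'(0) = 10
x_1 = 0 - 10/4 = -5/2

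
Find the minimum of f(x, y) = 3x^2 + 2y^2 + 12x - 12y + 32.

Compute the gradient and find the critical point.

f(x,y) = 3x^2 + 2y^2 + 12x - 12y + 32
df/dx = 6x + (12) = 0  =>  x = -2
df/dy = 4y + (-12) = 0  =>  y = 3
f(-2, 3) = 3*(-2)^2 + 2*(3)^2 + 12*(-2) + -12*(3) + 32 = 2
Hessian is diagonal with entries 6, 4 > 0, so this is a minimum.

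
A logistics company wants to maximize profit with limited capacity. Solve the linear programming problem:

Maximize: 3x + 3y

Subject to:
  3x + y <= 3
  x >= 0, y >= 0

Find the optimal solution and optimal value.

The feasible region has vertices at [(0, 0), (1, 0), (0, 3)].
Checking objective 3x + 3y at each vertex:
  (0, 0): 3*0 + 3*0 = 0
  (1, 0): 3*1 + 3*0 = 3
  (0, 3): 3*0 + 3*3 = 9
Maximum is 9 at (0, 3).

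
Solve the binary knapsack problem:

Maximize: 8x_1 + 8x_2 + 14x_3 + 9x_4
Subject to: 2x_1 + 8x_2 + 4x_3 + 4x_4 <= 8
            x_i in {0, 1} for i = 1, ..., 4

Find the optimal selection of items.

Items: item 1 (v=8, w=2), item 2 (v=8, w=8), item 3 (v=14, w=4), item 4 (v=9, w=4)
Capacity: 8
Checking all 16 subsets (w = total weight, v = total value):
  {}: w = 0, v = 0
  {1}: w = 2, v = 8
  {2}: w = 8, v = 8
  {3}: w = 4, v = 14
  {4}: w = 4, v = 9
  {1, 2}: w = 10 > 8, infeasible
  {1, 3}: w = 6, v = 22
  {1, 4}: w = 6, v = 17
  {2, 3}: w = 12 > 8, infeasible
  {2, 4}: w = 12 > 8, infeasible
  {3, 4}: w = 8, v = 23
  {1, 2, 3}: w = 14 > 8, infeasible
  {1, 2, 4}: w = 14 > 8, infeasible
  {1, 3, 4}: w = 10 > 8, infeasible
  {2, 3, 4}: w = 16 > 8, infeasible
  {1, 2, 3, 4}: w = 18 > 8, infeasible
Best feasible subset: items [3, 4]
Total weight: 8 <= 8, total value: 23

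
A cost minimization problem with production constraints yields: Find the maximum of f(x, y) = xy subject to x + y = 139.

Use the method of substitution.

Substitute y = 139 - x into f(x,y) = xy:
g(x) = x(139 - x) = 139x - x^2
g'(x) = 139 - 2x = 0  =>  x = 139/2
y = 139 - 139/2 = 139/2
Maximum value = (139/2) * (139/2) = 19321/4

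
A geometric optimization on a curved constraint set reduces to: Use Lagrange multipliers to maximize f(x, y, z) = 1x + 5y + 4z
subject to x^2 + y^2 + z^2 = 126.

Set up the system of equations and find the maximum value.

Lagrange conditions: 1 = 2*lambda*x, 5 = 2*lambda*y, 4 = 2*lambda*z
So x:1 = y:5 = z:4, i.e. x = 1t, y = 5t, z = 4t
Constraint: t^2*(1^2 + 5^2 + 4^2) = 126
  t^2 * 42 = 126  =>  t = sqrt(3)
Maximum = 1*1t + 5*5t + 4*4t = 42*sqrt(3) = sqrt(5292)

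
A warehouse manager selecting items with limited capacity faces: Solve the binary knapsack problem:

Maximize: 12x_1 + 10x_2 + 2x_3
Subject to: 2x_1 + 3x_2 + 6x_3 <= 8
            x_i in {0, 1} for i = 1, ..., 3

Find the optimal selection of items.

Items: item 1 (v=12, w=2), item 2 (v=10, w=3), item 3 (v=2, w=6)
Capacity: 8
Checking all 8 subsets (w = total weight, v = total value):
  {}: w = 0, v = 0
  {1}: w = 2, v = 12
  {2}: w = 3, v = 10
  {3}: w = 6, v = 2
  {1, 2}: w = 5, v = 22
  {1, 3}: w = 8, v = 14
  {2, 3}: w = 9 > 8, infeasible
  {1, 2, 3}: w = 11 > 8, infeasible
Best feasible subset: items [1, 2]
Total weight: 5 <= 8, total value: 22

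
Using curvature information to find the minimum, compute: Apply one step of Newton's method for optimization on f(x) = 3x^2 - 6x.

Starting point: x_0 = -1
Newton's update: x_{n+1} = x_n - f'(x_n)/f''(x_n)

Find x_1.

f(x) = 3x^2 - 6x
f'(x) = 6x + (-6), f''(x) = 6
Newton step: x_1 = x_0 - f'(x_0)/f''(x_0)
f'(-1) = -12
x_1 = -1 - -12/6 = 1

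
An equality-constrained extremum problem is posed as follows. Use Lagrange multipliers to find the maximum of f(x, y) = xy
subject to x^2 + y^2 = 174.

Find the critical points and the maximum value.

Lagrange conditions: y = 2*lambda*x and x = 2*lambda*y
If x = 0 then y = 0, violating the constraint, so x, y != 0.
Dividing: y/x = x/y => x^2 = y^2 => y = x or y = -x
Constraint: 2x^2 = 174 => x^2 = 87 => x = +/-sqrt(87)
Critical points: (sqrt(87), sqrt(87)), (-sqrt(87), -sqrt(87)), (sqrt(87), -sqrt(87)), (-sqrt(87), sqrt(87))
  y = x:  xy = x^2 = 87  at (sqrt(87), sqrt(87)) and (-sqrt(87), -sqrt(87))
  y = -x: xy = -x^2 = -87 at (sqrt(87), -sqrt(87)) and (-sqrt(87), sqrt(87))
Maximum xy = 87 at (sqrt(87), sqrt(87)) and (-sqrt(87), -sqrt(87))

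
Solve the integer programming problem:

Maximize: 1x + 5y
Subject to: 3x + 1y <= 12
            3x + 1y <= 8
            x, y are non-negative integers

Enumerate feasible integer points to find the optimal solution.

Constraint 1: 3x + 1y <= 12
Constraint 2: 3x + 1y <= 8
Feasible x range (need y >= 0): 0 <= x <= min(12/3, 8/3) => x in {0, ..., 2}.
Enumerate feasible integer points row by row (the coefficient of y is 5 > 0, so for each x the largest feasible y gives the best value):
  x = 0: y <= min((12 - 3*0)/1, (8 - 3*0)/1) => y in {0, ..., 8}; best 1*0 + 5*8 = 40
  x = 1: y <= min((12 - 3*1)/1, (8 - 3*1)/1) => y in {0, ..., 5}; best 1*1 + 5*5 = 26
  x = 2: y <= min((12 - 3*2)/1, (8 - 3*2)/1) => y in {0, ..., 2}; best 1*2 + 5*2 = 12
The maximum 1x + 5y = 40 is achieved at x = 0, y = 8.
Check: 3*0 + 1*8 = 8 <= 12 and 3*0 + 1*8 = 8 <= 8.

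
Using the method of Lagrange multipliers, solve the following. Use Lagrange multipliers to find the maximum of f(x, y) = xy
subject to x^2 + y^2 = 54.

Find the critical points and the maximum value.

Lagrange conditions: y = 2*lambda*x and x = 2*lambda*y
If x = 0 then y = 0, violating the constraint, so x, y != 0.
Dividing: y/x = x/y => x^2 = y^2 => y = x or y = -x
Constraint: 2x^2 = 54 => x^2 = 27 => x = +/-sqrt(27)
Critical points: (sqrt(27), sqrt(27)), (-sqrt(27), -sqrt(27)), (sqrt(27), -sqrt(27)), (-sqrt(27), sqrt(27))
  y = x:  xy = x^2 = 27  at (sqrt(27), sqrt(27)) and (-sqrt(27), -sqrt(27))
  y = -x: xy = -x^2 = -27 at (sqrt(27), -sqrt(27)) and (-sqrt(27), sqrt(27))
Maximum xy = 27 at (sqrt(27), sqrt(27)) and (-sqrt(27), -sqrt(27))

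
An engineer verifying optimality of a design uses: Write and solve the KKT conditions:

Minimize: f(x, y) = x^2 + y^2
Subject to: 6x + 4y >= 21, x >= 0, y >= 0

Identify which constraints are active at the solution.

KKT conditions for min x^2 + y^2 s.t. 6x + 4y >= 21, x >= 0, y >= 0:
Stationarity: 2x = mu*6 + mu_x, 2y = mu*4 + mu_y, with mu, mu_x, mu_y >= 0
Complementary slackness: mu*(6x + 4y - 21) = 0, mu_x*x = 0, mu_y*y = 0
(0, 0) is infeasible (6*0 + 4*0 < 21), so if mu = 0 stationarity would force x = mu_x/2 >= 0, y = mu_y/2 >= 0 with mu_x*x = mu_y*y = 0, i.e. x = y = 0: contradiction. Hence mu > 0 and 6x + 4y = 21 is active.
Try x > 0, y > 0 (so mu_x = mu_y = 0): x = 6*mu/2, y = 4*mu/2
Substitute: 6*(6*mu/2) + 4*(4*mu/2) = 21
  mu*52/2 = 21 => mu = 21/26
x* = 63/26 > 0, y* = 21/13 > 0, consistent with mu_x = mu_y = 0.
f is convex and the constraints are linear, so this KKT point is the global minimum.
f* = 441/52
Active constraints: 6x + 4y >= 21 (holds with equality, mu = 21/26 > 0); x >= 0 and y >= 0 are inactive (mu_x = mu_y = 0).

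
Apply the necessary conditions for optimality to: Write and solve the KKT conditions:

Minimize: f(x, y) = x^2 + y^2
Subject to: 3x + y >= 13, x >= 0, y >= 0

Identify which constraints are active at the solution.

KKT conditions for min x^2 + y^2 s.t. 3x + 1y >= 13, x >= 0, y >= 0:
Stationarity: 2x = mu*3 + mu_x, 2y = mu*1 + mu_y, with mu, mu_x, mu_y >= 0
Complementary slackness: mu*(3x + y - 13) = 0, mu_x*x = 0, mu_y*y = 0
(0, 0) is infeasible (3*0 + 1*0 < 13), so if mu = 0 stationarity would force x = mu_x/2 >= 0, y = mu_y/2 >= 0 with mu_x*x = mu_y*y = 0, i.e. x = y = 0: contradiction. Hence mu > 0 and 3x + y = 13 is active.
Try x > 0, y > 0 (so mu_x = mu_y = 0): x = 3*mu/2, y = 1*mu/2
Substitute: 3*(3*mu/2) + 1*(1*mu/2) = 13
  mu*10/2 = 13 => mu = 13/5
x* = 39/10 > 0, y* = 13/10 > 0, consistent with mu_x = mu_y = 0.
f is convex and the constraints are linear, so this KKT point is the global minimum.
f* = 169/10
Active constraints: 3x + y >= 13 (holds with equality, mu = 13/5 > 0); x >= 0 and y >= 0 are inactive (mu_x = mu_y = 0).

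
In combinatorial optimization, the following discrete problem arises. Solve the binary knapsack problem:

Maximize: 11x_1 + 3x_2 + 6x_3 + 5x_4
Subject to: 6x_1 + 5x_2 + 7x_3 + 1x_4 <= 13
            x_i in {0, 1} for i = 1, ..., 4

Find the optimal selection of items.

Items: item 1 (v=11, w=6), item 2 (v=3, w=5), item 3 (v=6, w=7), item 4 (v=5, w=1)
Capacity: 13
Checking all 16 subsets (w = total weight, v = total value):
  {}: w = 0, v = 0
  {1}: w = 6, v = 11
  {2}: w = 5, v = 3
  {3}: w = 7, v = 6
  {4}: w = 1, v = 5
  {1, 2}: w = 11, v = 14
  {1, 3}: w = 13, v = 17
  {1, 4}: w = 7, v = 16
  {2, 3}: w = 12, v = 9
  {2, 4}: w = 6, v = 8
  {3, 4}: w = 8, v = 11
  {1, 2, 3}: w = 18 > 13, infeasible
  {1, 2, 4}: w = 12, v = 19
  {1, 3, 4}: w = 14 > 13, infeasible
  {2, 3, 4}: w = 13, v = 14
  {1, 2, 3, 4}: w = 19 > 13, infeasible
Best feasible subset: items [1, 2, 4]
Total weight: 12 <= 13, total value: 19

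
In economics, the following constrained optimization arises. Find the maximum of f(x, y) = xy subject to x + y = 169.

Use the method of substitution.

Substitute y = 169 - x into f(x,y) = xy:
g(x) = x(169 - x) = 169x - x^2
g'(x) = 169 - 2x = 0  =>  x = 169/2
y = 169 - 169/2 = 169/2
Maximum value = (169/2) * (169/2) = 28561/4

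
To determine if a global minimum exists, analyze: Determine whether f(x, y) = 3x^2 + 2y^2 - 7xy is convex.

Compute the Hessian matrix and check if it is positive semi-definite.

f(x,y) = 3x^2 + 2y^2 - 7xy
Hessian H = [[6, -7], [-7, 4]]
trace(H) = 10, det(H) = -25
Eigenvalues: (10 +/- sqrt(200)) / 2 = 12.07, -2.071
Since not both eigenvalues positive, f is neither convex nor concave.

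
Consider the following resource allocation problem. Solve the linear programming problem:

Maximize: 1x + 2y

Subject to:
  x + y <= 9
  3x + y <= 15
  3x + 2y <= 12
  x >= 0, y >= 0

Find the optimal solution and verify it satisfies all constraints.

Feasible vertices: (0, 0), (0, 6), (4, 0)
Objective 1x + 2y at each vertex:
  (0, 0): 0
  (0, 6): 12
  (4, 0): 4
Maximum is 12 at (0, 6).
Verify constraints at (x, y) = (0, 6):
  1*0 + 1*6 = 6 <= 9
  3*0 + 1*6 = 6 <= 15
  3*0 + 2*6 = 12 <= 12 (active)
  x = 0 >= 0, y = 6 >= 0. All constraints satisfied.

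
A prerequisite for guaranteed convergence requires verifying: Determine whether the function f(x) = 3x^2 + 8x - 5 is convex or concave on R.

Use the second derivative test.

f(x) = 3x^2 + 8x - 5
f'(x) = 6x + 8
f''(x) = 6
Since f''(x) = 6 > 0 for all x, f is convex on R.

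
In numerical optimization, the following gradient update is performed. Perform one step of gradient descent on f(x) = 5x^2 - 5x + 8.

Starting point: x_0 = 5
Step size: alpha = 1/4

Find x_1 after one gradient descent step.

f(x) = 5x^2 - 5x + 8
f'(x) = 10x - 5
f'(5) = 10*5 + (-5) = 45
x_1 = x_0 - alpha * f'(x_0) = 5 - 1/4 * 45 = -25/4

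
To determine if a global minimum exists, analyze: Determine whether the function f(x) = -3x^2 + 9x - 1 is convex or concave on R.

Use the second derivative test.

f(x) = -3x^2 + 9x - 1
f'(x) = -6x + 9
f''(x) = -6
Since f''(x) = -6 < 0 for all x, f is concave on R.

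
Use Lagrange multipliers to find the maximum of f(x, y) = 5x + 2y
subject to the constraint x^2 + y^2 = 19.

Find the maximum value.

Set up Lagrange conditions: grad f = lambda * grad g
  5 = 2*lambda*x
  2 = 2*lambda*y
From these: x/y = 5/2, so x = 5t, y = 2t for some t.
Substitute into constraint: (5t)^2 + (2t)^2 = 19
  t^2 * 29 = 19
  t = sqrt(19/29)
Maximum = 5*x + 2*y = (5^2 + 2^2)*t = 29 * sqrt(19/29) = sqrt(551)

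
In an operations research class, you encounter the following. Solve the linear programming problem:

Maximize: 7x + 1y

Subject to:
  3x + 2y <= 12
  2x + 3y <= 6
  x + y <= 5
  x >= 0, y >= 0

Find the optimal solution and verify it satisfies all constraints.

Feasible vertices: (0, 0), (0, 2), (3, 0)
Objective 7x + 1y at each vertex:
  (0, 0): 0
  (0, 2): 2
  (3, 0): 21
Maximum is 21 at (3, 0).
Verify constraints at (x, y) = (3, 0):
  3*3 + 2*0 = 9 <= 12
  2*3 + 3*0 = 6 <= 6 (active)
  1*3 + 1*0 = 3 <= 5
  x = 3 >= 0, y = 0 >= 0. All constraints satisfied.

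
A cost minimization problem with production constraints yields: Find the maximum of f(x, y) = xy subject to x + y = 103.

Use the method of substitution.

Substitute y = 103 - x into f(x,y) = xy:
g(x) = x(103 - x) = 103x - x^2
g'(x) = 103 - 2x = 0  =>  x = 103/2
y = 103 - 103/2 = 103/2
Maximum value = (103/2) * (103/2) = 10609/4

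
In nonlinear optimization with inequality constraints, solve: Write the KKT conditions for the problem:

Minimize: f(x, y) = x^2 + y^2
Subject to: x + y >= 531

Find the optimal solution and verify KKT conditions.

KKT conditions for min x^2 + y^2 s.t. x + y >= 531:
Stationarity: 2x = mu, 2y = mu
So x = y = mu/2.
Complementary slackness: mu*(x + y - 531) = 0
Primal feasibility: x + y >= 531; dual feasibility: mu >= 0
If mu = 0 then x = y = 0, but 0 + 0 < 531 is infeasible, so the constraint is active.
Constraint active: x + y = 2*(mu/2) = 531 => mu = 531
x = y = 531/2, f = 281961/2
Verify: stationarity 2*(531/2) = 531 = mu; primal 531/2 + 531/2 = 531 >= 531; dual mu = 531 >= 0; complementary slackness 531*(531 - 531) = 0. All KKT conditions hold.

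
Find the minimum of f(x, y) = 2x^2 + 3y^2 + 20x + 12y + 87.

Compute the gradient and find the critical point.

f(x,y) = 2x^2 + 3y^2 + 20x + 12y + 87
df/dx = 4x + (20) = 0  =>  x = -5
df/dy = 6y + (12) = 0  =>  y = -2
f(-5, -2) = 2*(-5)^2 + 3*(-2)^2 + 20*(-5) + 12*(-2) + 87 = 25
Hessian is diagonal with entries 4, 6 > 0, so this is a minimum.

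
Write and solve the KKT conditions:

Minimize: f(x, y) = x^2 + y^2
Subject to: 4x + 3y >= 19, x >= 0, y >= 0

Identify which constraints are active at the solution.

KKT conditions for min x^2 + y^2 s.t. 4x + 3y >= 19, x >= 0, y >= 0:
Stationarity: 2x = mu*4 + mu_x, 2y = mu*3 + mu_y, with mu, mu_x, mu_y >= 0
Complementary slackness: mu*(4x + 3y - 19) = 0, mu_x*x = 0, mu_y*y = 0
(0, 0) is infeasible (4*0 + 3*0 < 19), so if mu = 0 stationarity would force x = mu_x/2 >= 0, y = mu_y/2 >= 0 with mu_x*x = mu_y*y = 0, i.e. x = y = 0: contradiction. Hence mu > 0 and 4x + 3y = 19 is active.
Try x > 0, y > 0 (so mu_x = mu_y = 0): x = 4*mu/2, y = 3*mu/2
Substitute: 4*(4*mu/2) + 3*(3*mu/2) = 19
  mu*25/2 = 19 => mu = 38/25
x* = 76/25 > 0, y* = 57/25 > 0, consistent with mu_x = mu_y = 0.
f is convex and the constraints are linear, so this KKT point is the global minimum.
f* = 361/25
Active constraints: 4x + 3y >= 19 (holds with equality, mu = 38/25 > 0); x >= 0 and y >= 0 are inactive (mu_x = mu_y = 0).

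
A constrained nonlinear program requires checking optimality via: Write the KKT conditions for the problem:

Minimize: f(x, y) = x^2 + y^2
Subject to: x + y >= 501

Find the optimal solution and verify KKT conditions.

KKT conditions for min x^2 + y^2 s.t. x + y >= 501:
Stationarity: 2x = mu, 2y = mu
So x = y = mu/2.
Complementary slackness: mu*(x + y - 501) = 0
Primal feasibility: x + y >= 501; dual feasibility: mu >= 0
If mu = 0 then x = y = 0, but 0 + 0 < 501 is infeasible, so the constraint is active.
Constraint active: x + y = 2*(mu/2) = 501 => mu = 501
x = y = 501/2, f = 251001/2
Verify: stationarity 2*(501/2) = 501 = mu; primal 501/2 + 501/2 = 501 >= 501; dual mu = 501 >= 0; complementary slackness 501*(501 - 501) = 0. All KKT conditions hold.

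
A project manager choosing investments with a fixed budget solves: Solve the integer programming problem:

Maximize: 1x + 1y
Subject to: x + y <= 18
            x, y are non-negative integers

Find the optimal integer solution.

Objective: 1x + 1y, constraint: x + y <= 18
Coefficient of x is 1 >= coefficient of y is 1, so allocate the entire budget to x.
Optimal: x = 18, y = 0, value = 18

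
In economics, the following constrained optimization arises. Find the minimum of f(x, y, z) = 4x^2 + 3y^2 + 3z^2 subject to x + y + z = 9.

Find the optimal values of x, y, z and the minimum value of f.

Using Lagrange multipliers on f = 4x^2 + 3y^2 + 3z^2 with constraint x + y + z = 9:
Conditions: 2*4*x = lambda, 2*3*y = lambda, 2*3*z = lambda
So x = lambda/8, y = lambda/6, z = lambda/6
Substituting into constraint: lambda * (11/24) = 9
lambda = 216/11
x = 27/11, y = 36/11, z = 36/11
Minimum value = 972/11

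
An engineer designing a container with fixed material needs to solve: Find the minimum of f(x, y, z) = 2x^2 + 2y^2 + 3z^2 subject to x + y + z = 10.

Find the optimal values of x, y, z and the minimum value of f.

Using Lagrange multipliers on f = 2x^2 + 2y^2 + 3z^2 with constraint x + y + z = 10:
Conditions: 2*2*x = lambda, 2*2*y = lambda, 2*3*z = lambda
So x = lambda/4, y = lambda/4, z = lambda/6
Substituting into constraint: lambda * (2/3) = 10
lambda = 15
x = 15/4, y = 15/4, z = 5/2
Minimum value = 75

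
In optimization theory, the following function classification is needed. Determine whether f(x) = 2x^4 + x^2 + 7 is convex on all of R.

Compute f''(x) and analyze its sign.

f(x) = 2x^4 + x^2 + 7
f'(x) = 8x^3 + 2x
f''(x) = 24x^2 + 2
f''(x) = 24x^2 + 2 >= 2 > 0 for all x
Therefore, f is convex on R.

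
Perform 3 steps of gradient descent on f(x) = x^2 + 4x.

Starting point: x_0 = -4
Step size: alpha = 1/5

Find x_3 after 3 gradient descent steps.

f(x) = x^2 + 4x, f'(x) = 2x + (4)
Step 1: f'(-4) = -4, x_1 = -4 - 1/5 * -4 = -16/5
Step 2: f'(-16/5) = -12/5, x_2 = -16/5 - 1/5 * -12/5 = -68/25
Step 3: f'(-68/25) = -36/25, x_3 = -68/25 - 1/5 * -36/25 = -304/125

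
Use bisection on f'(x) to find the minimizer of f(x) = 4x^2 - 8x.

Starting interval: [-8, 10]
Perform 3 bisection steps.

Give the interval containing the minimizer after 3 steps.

Finding critical point of f(x) = 4x^2 - 8x using bisection on f'(x) = 8x + -8.
f'(x) = 0 when x = 1.
Starting interval: [-8, 10]
Step 1: mid = 1, f'(mid) = 0, new interval = [1, 1]
Step 2: mid = 1, f'(mid) = 0, new interval = [1, 1]
Step 3: mid = 1, f'(mid) = 0, new interval = [1, 1]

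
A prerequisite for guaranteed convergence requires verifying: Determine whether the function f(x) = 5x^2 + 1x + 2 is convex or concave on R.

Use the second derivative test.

f(x) = 5x^2 + 1x + 2
f'(x) = 10x + 1
f''(x) = 10
Since f''(x) = 10 > 0 for all x, f is convex on R.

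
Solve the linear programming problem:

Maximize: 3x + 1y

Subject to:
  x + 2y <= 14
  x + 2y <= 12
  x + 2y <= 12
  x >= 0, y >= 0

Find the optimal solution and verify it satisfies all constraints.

Feasible vertices: (0, 0), (0, 6), (12, 0)
Objective 3x + 1y at each vertex:
  (0, 0): 0
  (0, 6): 6
  (12, 0): 36
Maximum is 36 at (12, 0).
Verify constraints at (x, y) = (12, 0):
  1*12 + 2*0 = 12 <= 14
  1*12 + 2*0 = 12 <= 12 (active)
  1*12 + 2*0 = 12 <= 12 (active)
  x = 12 >= 0, y = 0 >= 0. All constraints satisfied.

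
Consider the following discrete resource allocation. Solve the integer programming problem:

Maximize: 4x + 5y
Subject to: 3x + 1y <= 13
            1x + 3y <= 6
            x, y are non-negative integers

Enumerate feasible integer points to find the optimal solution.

Constraint 1: 3x + 1y <= 13
Constraint 2: 1x + 3y <= 6
Feasible x range (need y >= 0): 0 <= x <= min(13/3, 6/1) => x in {0, ..., 4}.
Enumerate feasible integer points row by row (the coefficient of y is 5 > 0, so for each x the largest feasible y gives the best value):
  x = 0: y <= min((13 - 3*0)/1, (6 - 1*0)/3) => y in {0, ..., 2}; best 4*0 + 5*2 = 10
  x = 1: y <= min((13 - 3*1)/1, (6 - 1*1)/3) => y in {0, ..., 1}; best 4*1 + 5*1 = 9
  x = 2: y <= min((13 - 3*2)/1, (6 - 1*2)/3) => y in {0, ..., 1}; best 4*2 + 5*1 = 13
  x = 3: y <= min((13 - 3*3)/1, (6 - 1*3)/3) => y in {0, ..., 1}; best 4*3 + 5*1 = 17
  x = 4: y <= min((13 - 3*4)/1, (6 - 1*4)/3) => y in {0}; best 4*4 + 5*0 = 16
The maximum 4x + 5y = 17 is achieved at x = 3, y = 1.
Check: 3*3 + 1*1 = 10 <= 13 and 1*3 + 3*1 = 6 <= 6.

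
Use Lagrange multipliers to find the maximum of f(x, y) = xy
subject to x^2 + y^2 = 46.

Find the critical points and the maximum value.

Lagrange conditions: y = 2*lambda*x and x = 2*lambda*y
If x = 0 then y = 0, violating the constraint, so x, y != 0.
Dividing: y/x = x/y => x^2 = y^2 => y = x or y = -x
Constraint: 2x^2 = 46 => x^2 = 23 => x = +/-sqrt(23)
Critical points: (sqrt(23), sqrt(23)), (-sqrt(23), -sqrt(23)), (sqrt(23), -sqrt(23)), (-sqrt(23), sqrt(23))
  y = x:  xy = x^2 = 23  at (sqrt(23), sqrt(23)) and (-sqrt(23), -sqrt(23))
  y = -x: xy = -x^2 = -23 at (sqrt(23), -sqrt(23)) and (-sqrt(23), sqrt(23))
Maximum xy = 23 at (sqrt(23), sqrt(23)) and (-sqrt(23), -sqrt(23))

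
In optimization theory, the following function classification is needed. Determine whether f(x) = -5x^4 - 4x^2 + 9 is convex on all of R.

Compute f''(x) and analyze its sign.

f(x) = -5x^4 - 4x^2 + 9
f'(x) = -20x^3 + -8x
f''(x) = -60x^2 + -8
f''(x) = -60x^2 + -8 <= -8 < 0 for all x
Therefore, f is concave on R.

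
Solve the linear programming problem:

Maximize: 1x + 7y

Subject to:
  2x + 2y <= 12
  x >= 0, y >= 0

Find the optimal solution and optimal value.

The feasible region has vertices at [(0, 0), (6, 0), (0, 6)].
Checking objective 1x + 7y at each vertex:
  (0, 0): 1*0 + 7*0 = 0
  (6, 0): 1*6 + 7*0 = 6
  (0, 6): 1*0 + 7*6 = 42
Maximum is 42 at (0, 6).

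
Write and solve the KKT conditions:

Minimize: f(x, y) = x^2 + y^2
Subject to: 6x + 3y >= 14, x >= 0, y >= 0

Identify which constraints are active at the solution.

KKT conditions for min x^2 + y^2 s.t. 6x + 3y >= 14, x >= 0, y >= 0:
Stationarity: 2x = mu*6 + mu_x, 2y = mu*3 + mu_y, with mu, mu_x, mu_y >= 0
Complementary slackness: mu*(6x + 3y - 14) = 0, mu_x*x = 0, mu_y*y = 0
(0, 0) is infeasible (6*0 + 3*0 < 14), so if mu = 0 stationarity would force x = mu_x/2 >= 0, y = mu_y/2 >= 0 with mu_x*x = mu_y*y = 0, i.e. x = y = 0: contradiction. Hence mu > 0 and 6x + 3y = 14 is active.
Try x > 0, y > 0 (so mu_x = mu_y = 0): x = 6*mu/2, y = 3*mu/2
Substitute: 6*(6*mu/2) + 3*(3*mu/2) = 14
  mu*45/2 = 14 => mu = 28/45
x* = 28/15 > 0, y* = 14/15 > 0, consistent with mu_x = mu_y = 0.
f is convex and the constraints are linear, so this KKT point is the global minimum.
f* = 196/45
Active constraints: 6x + 3y >= 14 (holds with equality, mu = 28/45 > 0); x >= 0 and y >= 0 are inactive (mu_x = mu_y = 0).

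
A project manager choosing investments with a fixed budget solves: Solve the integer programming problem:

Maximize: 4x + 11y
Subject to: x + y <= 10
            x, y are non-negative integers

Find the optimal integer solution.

Objective: 4x + 11y, constraint: x + y <= 10
Coefficient of y is 11 > coefficient of x is 4, so allocate the entire budget to y.
Optimal: x = 0, y = 10, value = 110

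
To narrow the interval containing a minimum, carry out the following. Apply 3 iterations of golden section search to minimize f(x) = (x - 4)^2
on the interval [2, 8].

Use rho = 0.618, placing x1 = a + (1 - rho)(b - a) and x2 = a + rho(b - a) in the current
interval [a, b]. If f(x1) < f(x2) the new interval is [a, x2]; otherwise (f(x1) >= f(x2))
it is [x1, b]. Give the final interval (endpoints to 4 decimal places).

Golden section search for min of f(x) = (x - 4)^2 on [2, 8].
Each step: x1 = a + (1 - rho)(b - a), x2 = a + rho(b - a); if f(x1) < f(x2) keep [a, x2], otherwise keep [x1, b].
Step 1: [2.0000, 8.0000], x1=4.2920 (f=0.0853), x2=5.7080 (f=2.9173); f(x1) < f(x2) => keep [2.0000, 5.7080]
Step 2: [2.0000, 5.7080], x1=3.4165 (f=0.3405), x2=4.2915 (f=0.0850); f(x1) > f(x2) => keep [3.4165, 5.7080]
Step 3: [3.4165, 5.7080], x1=4.2918 (f=0.0852), x2=4.8326 (f=0.6933); f(x1) < f(x2) => keep [3.4165, 4.8326]
Final interval: [3.4165, 4.8326]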